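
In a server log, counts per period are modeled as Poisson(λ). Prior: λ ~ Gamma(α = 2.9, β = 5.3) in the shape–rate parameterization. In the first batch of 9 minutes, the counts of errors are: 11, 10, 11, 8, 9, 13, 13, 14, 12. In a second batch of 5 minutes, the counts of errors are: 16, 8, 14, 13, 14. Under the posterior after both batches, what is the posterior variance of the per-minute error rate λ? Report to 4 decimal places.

With a Gamma(shape α, rate β) prior, the Poisson likelihood is conjugate: the posterior is Gamma(α + ΣXᵢ, β + n).
Batch 1: sum of counts S = 101 over n = 9 minutes.
After batch 1: Gamma(α+S, β+n) = Gamma(2.9+101, 5.3+9) = Gamma(103.9, 14.3).
Batch 2: sum of counts S = 65 over n = 5 minutes.
After batch 2: Gamma(α+S, β+n) = Gamma(103.9+65, 14.3+5) = Gamma(168.9, 19.3).
Var = α/β² = 168.9/19.3² = 0.4534.

0.4534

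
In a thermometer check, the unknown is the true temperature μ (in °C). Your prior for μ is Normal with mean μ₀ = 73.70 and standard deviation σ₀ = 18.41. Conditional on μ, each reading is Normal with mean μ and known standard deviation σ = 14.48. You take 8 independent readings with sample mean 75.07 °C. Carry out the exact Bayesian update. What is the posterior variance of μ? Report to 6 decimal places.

24.327584

For Normal data with known variance σ², a Normal(μ₀, σ₀²) prior on μ is conjugate. Posterior precision = 1/σ₀² + n/σ²; posterior mean is the precision-weighted average of μ₀ and x̄.
σ₀² = 18.41² = 338.9281, σ² = 14.48² = 209.6704; σ² + n·σ₀² = 209.6704 + 8·338.9281 = 2921.0952.
Posterior precision = 1/σ₀² + n/σ² = 1/338.9281 + 8/209.6704 = (σ² + n·σ₀²)/(σ₀²σ²) = 2921.0952/(338.9281·209.6704); posterior variance σₙ² = σ₀²σ²/(σ² + n·σ₀²) = 338.9281·209.6704/2921.0952 = 24.327584.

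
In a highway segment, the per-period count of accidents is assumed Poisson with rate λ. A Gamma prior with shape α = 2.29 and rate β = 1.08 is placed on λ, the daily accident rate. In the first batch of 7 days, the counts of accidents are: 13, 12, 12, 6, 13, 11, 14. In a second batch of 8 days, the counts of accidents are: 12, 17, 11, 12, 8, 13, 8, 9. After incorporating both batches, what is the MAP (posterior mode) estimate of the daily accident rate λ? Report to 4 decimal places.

10.7146

With a Gamma(shape α, rate β) prior, the Poisson likelihood is conjugate: the posterior is Gamma(α + ΣXᵢ, β + n).
Batch 1: sum of counts S = 81 over n = 7 days.
After batch 1: Gamma(α+S, β+n) = Gamma(2.29+81, 1.08+7) = Gamma(83.29, 8.08).
Batch 2: sum of counts S = 90 over n = 8 days.
After batch 2: Gamma(α+S, β+n) = Gamma(83.29+90, 8.08+8) = Gamma(173.29, 16.08).
Mode of Gamma(α,β) for α≥1 is (α−1)/β = 172.29/16.08 = 10.7146.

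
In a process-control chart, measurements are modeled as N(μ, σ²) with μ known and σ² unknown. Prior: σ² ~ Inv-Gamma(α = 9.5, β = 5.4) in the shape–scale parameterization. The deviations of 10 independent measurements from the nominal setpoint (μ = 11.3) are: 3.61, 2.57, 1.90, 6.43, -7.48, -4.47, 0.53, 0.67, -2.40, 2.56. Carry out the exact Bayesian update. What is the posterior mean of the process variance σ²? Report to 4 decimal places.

With known mean μ and an Inverse-Gamma(α, β) prior on σ², the Normal likelihood is conjugate: posterior is Inv-Gamma(α + n/2, β + Σ(xᵢ−μ)²/2).
Σ(xᵢ−μ)² = (3.61)² + (2.57)² + (1.90)² + (6.43)² + (-7.48)² + (-4.47)² + (0.53)² + (0.67)² + (-2.40)² + (2.56)² = 153.5666.
Posterior: Inv-Gamma(9.5 + 10/2, 5.4 + 153.5666/2) = Inv-Gamma(14.50, 82.18330).
E[σ²|data] = β/(α−1) = 82.18330/13.50 = 6.0877.

6.0877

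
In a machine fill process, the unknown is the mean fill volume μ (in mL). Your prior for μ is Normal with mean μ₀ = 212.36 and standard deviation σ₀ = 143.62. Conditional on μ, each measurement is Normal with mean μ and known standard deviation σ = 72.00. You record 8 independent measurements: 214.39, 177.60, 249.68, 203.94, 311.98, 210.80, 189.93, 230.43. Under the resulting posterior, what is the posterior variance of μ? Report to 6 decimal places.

For Normal data with known variance σ², a Normal(μ₀, σ₀²) prior on μ is conjugate. Posterior precision = 1/σ₀² + n/σ²; posterior mean is the precision-weighted average of μ₀ and x̄.
σ₀² = 143.62² = 20626.7044, σ² = 72.00² = 5184; σ² + n·σ₀² = 5184 + 8·20626.7044 = 170197.6352.
Posterior precision = 1/σ₀² + n/σ² = 1/20626.7044 + 8/5184 = (σ² + n·σ₀²)/(σ₀²σ²) = 170197.6352/(20626.7044·5184); posterior variance σₙ² = σ₀²σ²/(σ² + n·σ₀²) = 20626.7044·5184/170197.6352 = 628.262757.

628.262757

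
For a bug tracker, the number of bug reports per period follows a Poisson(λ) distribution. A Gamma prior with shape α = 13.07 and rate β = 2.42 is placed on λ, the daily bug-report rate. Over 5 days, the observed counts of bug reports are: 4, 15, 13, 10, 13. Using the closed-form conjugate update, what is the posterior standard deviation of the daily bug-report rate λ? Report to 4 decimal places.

1.1119

With a Gamma(shape α, rate β) prior, the Poisson likelihood is conjugate: the posterior is Gamma(α + ΣXᵢ, β + n).
Sum of counts S = 55 over n = 5 days.
Posterior: Gamma(α+S, β+n) = Gamma(13.07+55, 2.42+5) = Gamma(68.07, 7.42).
SD = √α/β = √68.07/7.42 = 1.1119.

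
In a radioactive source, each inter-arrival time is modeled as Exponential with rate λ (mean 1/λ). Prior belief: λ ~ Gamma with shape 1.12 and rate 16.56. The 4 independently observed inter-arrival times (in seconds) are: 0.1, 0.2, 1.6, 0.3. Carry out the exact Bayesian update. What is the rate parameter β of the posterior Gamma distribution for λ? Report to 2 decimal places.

With a Gamma(shape α, rate β) prior on the exponential rate λ, the posterior after n observations with total T = Σxᵢ is Gamma(α+n, β+T).
Sum of observations T = 2.2 seconds; n = 4.
Posterior: Gamma(1.12+4, 16.56+2.2) = Gamma(5.12, 18.76).
Posterior β = 18.76.

18.76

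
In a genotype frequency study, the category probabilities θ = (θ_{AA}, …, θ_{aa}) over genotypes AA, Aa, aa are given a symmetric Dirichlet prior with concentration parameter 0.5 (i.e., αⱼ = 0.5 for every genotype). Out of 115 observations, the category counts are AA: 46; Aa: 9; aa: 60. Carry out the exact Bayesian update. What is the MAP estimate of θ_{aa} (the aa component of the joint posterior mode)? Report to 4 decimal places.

The Dirichlet prior is conjugate to the Multinomial likelihood: each posterior αⱼ = prior αⱼ + observed count nⱼ.
Posterior concentration: (46.5, 9.5, 60.5), total = 116.5.
Joint mode component: (α_{aa}−1)/(Σα−K) = 59.5/113.5 = 0.5242.

0.5242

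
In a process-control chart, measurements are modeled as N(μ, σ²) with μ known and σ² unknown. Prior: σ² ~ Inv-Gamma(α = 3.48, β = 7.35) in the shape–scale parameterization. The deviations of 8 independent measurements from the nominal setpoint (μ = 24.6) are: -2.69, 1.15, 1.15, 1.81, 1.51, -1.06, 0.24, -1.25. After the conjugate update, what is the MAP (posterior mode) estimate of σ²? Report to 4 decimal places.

With known mean μ and an Inverse-Gamma(α, β) prior on σ², the Normal likelihood is conjugate: posterior is Inv-Gamma(α + n/2, β + Σ(xᵢ−μ)²/2).
Σ(xᵢ−μ)² = (-2.69)² + (1.15)² + (1.15)² + (1.81)² + (1.51)² + (-1.06)² + (0.24)² + (-1.25)² = 18.1810.
Posterior: Inv-Gamma(3.48 + 8/2, 7.35 + 18.1810/2) = Inv-Gamma(7.48, 16.44050).
Mode = β/(α+1) = 16.44050/8.48 = 1.9387.

1.9387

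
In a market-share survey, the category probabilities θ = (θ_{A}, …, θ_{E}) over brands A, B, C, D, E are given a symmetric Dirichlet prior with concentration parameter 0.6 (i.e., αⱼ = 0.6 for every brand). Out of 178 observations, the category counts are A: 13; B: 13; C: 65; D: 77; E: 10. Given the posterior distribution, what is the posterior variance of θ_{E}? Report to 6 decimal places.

The Dirichlet prior is conjugate to the Multinomial likelihood: each posterior αⱼ = prior αⱼ + observed count nⱼ.
Posterior concentration: (13.6, 13.6, 65.6, 77.6, 10.6), total = 181.0.
Var[θ_j] = α_j(Σα−α_j)/((Σα)²(Σα+1)) = 10.6·170.4/(181.0²·182.0) = 0.000303.

0.000303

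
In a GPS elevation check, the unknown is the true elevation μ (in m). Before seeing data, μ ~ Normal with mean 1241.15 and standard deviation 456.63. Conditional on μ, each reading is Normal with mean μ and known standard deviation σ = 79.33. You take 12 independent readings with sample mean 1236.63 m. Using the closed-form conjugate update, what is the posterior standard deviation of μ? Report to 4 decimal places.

22.8719

For Normal data with known variance σ², a Normal(μ₀, σ₀²) prior on μ is conjugate. Posterior precision = 1/σ₀² + n/σ²; posterior mean is the precision-weighted average of μ₀ and x̄.
σ₀² = 456.63² = 208510.9569, σ² = 79.33² = 6293.2489; σ² + n·σ₀² = 6293.2489 + 12·208510.9569 = 2508424.7317.
Posterior precision = 1/σ₀² + n/σ² = 1/208510.9569 + 12/6293.2489 = (σ² + n·σ₀²)/(σ₀²σ²) = 2508424.7317/(208510.9569·6293.2489); posterior variance σₙ² = σ₀²σ²/(σ² + n·σ₀²) = 208510.9569·6293.2489/2508424.7317 = 523.121676.
Posterior SD = √σₙ² = √(208510.9569·6293.2489/2508424.7317) = 22.8719.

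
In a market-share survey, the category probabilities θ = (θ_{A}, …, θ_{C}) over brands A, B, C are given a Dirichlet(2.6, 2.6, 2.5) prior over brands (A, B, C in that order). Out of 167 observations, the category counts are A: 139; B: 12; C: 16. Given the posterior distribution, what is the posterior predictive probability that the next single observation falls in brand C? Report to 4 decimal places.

0.1059

The Dirichlet prior is conjugate to the Multinomial likelihood: each posterior αⱼ = prior αⱼ + observed count nⱼ.
Posterior concentration: (141.6, 14.6, 18.5), total = 174.7.
P(next = C | data) = α_{C}/Σα = 0.1059.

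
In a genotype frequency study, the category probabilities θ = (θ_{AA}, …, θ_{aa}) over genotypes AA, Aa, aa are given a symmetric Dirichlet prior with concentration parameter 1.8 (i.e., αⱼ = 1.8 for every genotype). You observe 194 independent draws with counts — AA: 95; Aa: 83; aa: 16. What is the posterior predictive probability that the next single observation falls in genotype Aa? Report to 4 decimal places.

0.4253

The Dirichlet prior is conjugate to the Multinomial likelihood: each posterior αⱼ = prior αⱼ + observed count nⱼ.
Posterior concentration: (96.8, 84.8, 17.8), total = 199.4.
P(next = Aa | data) = α_{Aa}/Σα = 0.4253.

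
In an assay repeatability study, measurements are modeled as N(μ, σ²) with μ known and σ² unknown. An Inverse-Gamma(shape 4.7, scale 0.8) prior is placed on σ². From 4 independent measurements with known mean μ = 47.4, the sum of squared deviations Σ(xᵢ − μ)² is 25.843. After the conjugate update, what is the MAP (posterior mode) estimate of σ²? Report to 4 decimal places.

1.7820

With known mean μ and an Inverse-Gamma(α, β) prior on σ², the Normal likelihood is conjugate: posterior is Inv-Gamma(α + n/2, β + Σ(xᵢ−μ)²/2).
Posterior: Inv-Gamma(4.7 + 4/2, 0.8 + 25.843/2) = Inv-Gamma(6.70, 13.7215).
Mode = β/(α+1) = 13.7215/7.70 = 1.7820.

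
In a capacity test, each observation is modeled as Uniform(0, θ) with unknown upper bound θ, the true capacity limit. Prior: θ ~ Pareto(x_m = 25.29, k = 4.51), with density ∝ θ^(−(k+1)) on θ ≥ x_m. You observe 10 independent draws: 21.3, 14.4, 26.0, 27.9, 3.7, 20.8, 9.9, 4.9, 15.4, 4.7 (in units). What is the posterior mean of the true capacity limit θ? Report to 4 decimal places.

A Pareto(scale x_m, shape k) prior on the upper bound θ of Uniform(0, θ) is conjugate: posterior is Pareto(max(x_m, max xᵢ), k + n).
Sample maximum = 27.9; prior scale x_m = 25.29 → posterior scale = max = 27.90.
Posterior shape = 4.51 + 10 = 14.51.
E[θ|data] = k·x_m/(k−1) = 14.51·27.90/13.51 = 29.9651.

29.9651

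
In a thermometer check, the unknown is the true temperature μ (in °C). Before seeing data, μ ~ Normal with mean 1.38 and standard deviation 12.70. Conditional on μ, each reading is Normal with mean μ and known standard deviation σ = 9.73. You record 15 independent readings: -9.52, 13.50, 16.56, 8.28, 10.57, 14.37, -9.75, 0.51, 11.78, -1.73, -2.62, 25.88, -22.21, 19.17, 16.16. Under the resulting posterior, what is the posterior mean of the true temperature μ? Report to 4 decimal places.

5.8870

For Normal data with known variance σ², a Normal(μ₀, σ₀²) prior on μ is conjugate. Posterior precision = 1/σ₀² + n/σ²; posterior mean is the precision-weighted average of μ₀ and x̄.
Σxᵢ = (-9.52) + 13.50 + 16.56 + 8.28 + 10.57 + 14.37 + (-9.75) + 0.51 + 11.78 + (-1.73) + (-2.62) + 25.88 + (-22.21) + 19.17 + 16.16 = 90.95, so n·x̄ = 90.95.
σ₀² = 12.70² = 161.29, σ² = 9.73² = 94.6729; σ² + n·σ₀² = 94.6729 + 15·161.29 = 2514.0229.
Posterior mean = (μ₀/σ₀² + n·x̄/σ²)/(1/σ₀² + n/σ²) = (σ²·μ₀ + σ₀²·n·x̄)/(σ² + n·σ₀²) = (94.6729·1.38 + 161.29·90.95)/2514.0229 = 14799.974102/2514.0229 = 5.8870.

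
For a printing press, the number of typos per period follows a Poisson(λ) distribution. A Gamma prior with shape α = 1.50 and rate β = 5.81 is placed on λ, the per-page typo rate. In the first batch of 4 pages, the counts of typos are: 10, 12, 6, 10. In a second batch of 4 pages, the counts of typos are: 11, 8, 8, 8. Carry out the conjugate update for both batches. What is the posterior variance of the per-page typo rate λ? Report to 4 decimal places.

0.3906

With a Gamma(shape α, rate β) prior, the Poisson likelihood is conjugate: the posterior is Gamma(α + ΣXᵢ, β + n).
Batch 1: sum of counts S = 38 over n = 4 pages.
After batch 1: Gamma(α+S, β+n) = Gamma(1.50+38, 5.81+4) = Gamma(39.50, 9.81).
Batch 2: sum of counts S = 35 over n = 4 pages.
After batch 2: Gamma(α+S, β+n) = Gamma(39.50+35, 9.81+4) = Gamma(74.50, 13.81).
Var = α/β² = 74.50/13.81² = 0.3906.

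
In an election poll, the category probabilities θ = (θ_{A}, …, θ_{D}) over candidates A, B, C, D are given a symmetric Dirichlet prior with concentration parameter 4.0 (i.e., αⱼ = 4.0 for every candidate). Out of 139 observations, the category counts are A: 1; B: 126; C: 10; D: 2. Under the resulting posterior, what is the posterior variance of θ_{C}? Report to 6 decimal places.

The Dirichlet prior is conjugate to the Multinomial likelihood: each posterior αⱼ = prior αⱼ + observed count nⱼ.
Posterior concentration: (5.0, 130.0, 14.0, 6.0), total = 155.0.
Var[θ_j] = α_j(Σα−α_j)/((Σα)²(Σα+1)) = 14.0·141.0/(155.0²·156.0) = 0.000527.

0.000527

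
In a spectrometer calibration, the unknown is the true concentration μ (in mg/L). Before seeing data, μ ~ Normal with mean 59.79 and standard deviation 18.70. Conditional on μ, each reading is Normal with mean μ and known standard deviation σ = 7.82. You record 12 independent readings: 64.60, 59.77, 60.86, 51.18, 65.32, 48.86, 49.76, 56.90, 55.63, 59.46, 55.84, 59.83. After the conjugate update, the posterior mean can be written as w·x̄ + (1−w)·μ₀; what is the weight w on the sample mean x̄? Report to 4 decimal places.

For Normal data with known variance σ², a Normal(μ₀, σ₀²) prior on μ is conjugate. Posterior precision = 1/σ₀² + n/σ²; posterior mean is the precision-weighted average of μ₀ and x̄.
σ₀² = 18.70² = 349.69, σ² = 7.82² = 61.1524. Prior precision 1/σ₀² = 1/349.69; data precision n/σ² = 12/61.1524.
w = (n/σ²)/(1/σ₀² + n/σ²) = n·σ₀²/(σ² + n·σ₀²) = 12·349.69/(61.1524 + 12·349.69) = 4196.28/4257.4324 = 0.9856.

0.9856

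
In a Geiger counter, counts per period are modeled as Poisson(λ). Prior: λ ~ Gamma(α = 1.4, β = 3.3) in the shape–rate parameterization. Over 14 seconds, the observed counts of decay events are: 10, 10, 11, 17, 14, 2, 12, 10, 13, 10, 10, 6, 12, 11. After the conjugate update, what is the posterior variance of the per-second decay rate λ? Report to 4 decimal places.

With a Gamma(shape α, rate β) prior, the Poisson likelihood is conjugate: the posterior is Gamma(α + ΣXᵢ, β + n).
Sum of counts S = 148 over n = 14 seconds.
Posterior: Gamma(α+S, β+n) = Gamma(1.4+148, 3.3+14) = Gamma(149.4, 17.3).
Var = α/β² = 149.4/17.3² = 0.4992.

0.4992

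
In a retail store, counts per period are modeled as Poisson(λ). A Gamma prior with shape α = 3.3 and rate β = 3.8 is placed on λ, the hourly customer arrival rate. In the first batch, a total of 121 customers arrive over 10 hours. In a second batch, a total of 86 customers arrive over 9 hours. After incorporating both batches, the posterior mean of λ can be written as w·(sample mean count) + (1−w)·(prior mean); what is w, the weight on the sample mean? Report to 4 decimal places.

0.8333

With a Gamma(shape α, rate β) prior, the Poisson likelihood is conjugate: the posterior is Gamma(α + ΣXᵢ, β + n).
Total number of hours: n = 10 + 9 = 19.
Posterior mean = (α₀+S)/(β₀+n) = [n/(β₀+n)]·(S/n) + [β₀/(β₀+n)]·(α₀/β₀), so only n and β₀ enter the weight.
Weight on data w = n/(β₀+n) = 19/(3.8+19) = 19/22.8 = 0.8333.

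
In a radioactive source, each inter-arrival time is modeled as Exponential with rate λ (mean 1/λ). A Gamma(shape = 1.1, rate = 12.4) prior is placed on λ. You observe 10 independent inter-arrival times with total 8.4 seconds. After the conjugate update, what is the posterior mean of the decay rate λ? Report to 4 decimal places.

0.5337

With a Gamma(shape α, rate β) prior on the exponential rate λ, the posterior after n observations with total T = Σxᵢ is Gamma(α+n, β+T).
Posterior: Gamma(1.1+10, 12.4+8.4) = Gamma(11.1, 20.8).
Posterior mean of λ = α/β = 11.1/20.8 = 0.5337.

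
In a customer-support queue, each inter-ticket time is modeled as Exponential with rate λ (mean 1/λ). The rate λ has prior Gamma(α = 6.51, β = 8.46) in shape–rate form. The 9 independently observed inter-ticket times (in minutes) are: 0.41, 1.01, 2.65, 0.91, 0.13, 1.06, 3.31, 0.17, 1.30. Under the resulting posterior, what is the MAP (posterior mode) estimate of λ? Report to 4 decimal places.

0.7476

With a Gamma(shape α, rate β) prior on the exponential rate λ, the posterior after n observations with total T = Σxᵢ is Gamma(α+n, β+T).
Sum of observations T = 10.95 minutes; n = 9.
Posterior: Gamma(6.51+9, 8.46+10.95) = Gamma(15.51, 19.41).
Mode = (α−1)/β = 0.7476.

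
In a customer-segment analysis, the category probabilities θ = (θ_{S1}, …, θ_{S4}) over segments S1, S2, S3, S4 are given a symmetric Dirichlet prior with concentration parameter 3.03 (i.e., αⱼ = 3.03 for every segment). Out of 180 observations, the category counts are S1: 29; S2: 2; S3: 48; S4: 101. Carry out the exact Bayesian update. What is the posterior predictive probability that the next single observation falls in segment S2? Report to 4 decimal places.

0.0262

The Dirichlet prior is conjugate to the Multinomial likelihood: each posterior αⱼ = prior αⱼ + observed count nⱼ.
Posterior concentration: (32.03, 5.03, 51.03, 104.03), total = 192.12.
P(next = S2 | data) = α_{S2}/Σα = 0.0262.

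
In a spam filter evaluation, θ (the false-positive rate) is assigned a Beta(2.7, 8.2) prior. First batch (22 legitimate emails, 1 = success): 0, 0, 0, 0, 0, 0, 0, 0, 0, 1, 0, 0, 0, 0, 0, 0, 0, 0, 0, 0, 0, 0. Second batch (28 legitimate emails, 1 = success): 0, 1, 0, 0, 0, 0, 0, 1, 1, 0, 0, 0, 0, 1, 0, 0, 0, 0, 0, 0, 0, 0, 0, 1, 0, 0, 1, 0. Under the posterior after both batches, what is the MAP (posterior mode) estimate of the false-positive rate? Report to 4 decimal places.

The Beta prior is conjugate to a Binomial/Bernoulli likelihood; the update adds successes to α and failures to β.
After batch 1: Beta(2.7+1, 8.2+21) = Beta(3.7, 29.2).
After batch 2: Beta(3.7+6, 29.2+22) = Beta(9.7, 51.2).
Mode of Beta(a,b) for a,b>1 is (a−1)/(a+b−2) = 8.7/58.9 = 0.1477.

0.1477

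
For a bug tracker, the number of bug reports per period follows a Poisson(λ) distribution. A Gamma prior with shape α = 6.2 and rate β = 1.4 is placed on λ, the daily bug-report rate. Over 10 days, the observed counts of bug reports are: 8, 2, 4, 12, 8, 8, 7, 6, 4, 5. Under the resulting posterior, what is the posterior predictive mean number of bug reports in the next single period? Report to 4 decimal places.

6.1579

With a Gamma(shape α, rate β) prior, the Poisson likelihood is conjugate: the posterior is Gamma(α + ΣXᵢ, β + n).
Sum of counts S = 64 over n = 10 days.
Posterior: Gamma(α+S, β+n) = Gamma(6.2+64, 1.4+10) = Gamma(70.2, 11.4).
The predictive distribution for one future period is NegBinom with mean α/β = 6.1579.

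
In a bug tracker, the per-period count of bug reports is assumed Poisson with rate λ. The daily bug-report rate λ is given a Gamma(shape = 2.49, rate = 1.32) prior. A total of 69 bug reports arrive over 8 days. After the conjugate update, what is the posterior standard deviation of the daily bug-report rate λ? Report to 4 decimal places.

With a Gamma(shape α, rate β) prior, the Poisson likelihood is conjugate: the posterior is Gamma(α + ΣXᵢ, β + n).
Posterior: Gamma(α+S, β+n) = Gamma(2.49+69, 1.32+8) = Gamma(71.49, 9.32).
SD = √α/β = √71.49/9.32 = 0.9072.

0.9072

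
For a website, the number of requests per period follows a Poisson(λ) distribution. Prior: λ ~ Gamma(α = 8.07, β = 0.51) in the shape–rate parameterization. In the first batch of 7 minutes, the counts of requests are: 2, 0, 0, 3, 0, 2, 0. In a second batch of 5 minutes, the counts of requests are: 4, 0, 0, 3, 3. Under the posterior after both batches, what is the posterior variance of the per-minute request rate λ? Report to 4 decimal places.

0.1602

With a Gamma(shape α, rate β) prior, the Poisson likelihood is conjugate: the posterior is Gamma(α + ΣXᵢ, β + n).
Batch 1: sum of counts S = 7 over n = 7 minutes.
After batch 1: Gamma(α+S, β+n) = Gamma(8.07+7, 0.51+7) = Gamma(15.07, 7.51).
Batch 2: sum of counts S = 10 over n = 5 minutes.
After batch 2: Gamma(α+S, β+n) = Gamma(15.07+10, 7.51+5) = Gamma(25.07, 12.51).
Var = α/β² = 25.07/12.51² = 0.1602.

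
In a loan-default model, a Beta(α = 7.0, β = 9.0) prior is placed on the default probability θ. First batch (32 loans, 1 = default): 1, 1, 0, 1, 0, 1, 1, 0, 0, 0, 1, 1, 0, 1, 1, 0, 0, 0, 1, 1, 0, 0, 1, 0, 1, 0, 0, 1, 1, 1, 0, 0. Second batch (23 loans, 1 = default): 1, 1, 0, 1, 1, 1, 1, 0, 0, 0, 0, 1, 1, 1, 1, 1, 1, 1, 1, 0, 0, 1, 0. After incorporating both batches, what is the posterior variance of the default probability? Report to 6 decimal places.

0.003455

The Beta prior is conjugate to a Binomial/Bernoulli likelihood; the update adds successes to α and failures to β.
After batch 1: Beta(7.0+16, 9.0+16) = Beta(23.0, 25.0).
After batch 2: Beta(23.0+15, 25.0+8) = Beta(38.0, 33.0).
Var = αβ/((α+β)²(α+β+1)) = 38.0·33.0/(71.0²·72.0) = 0.003455.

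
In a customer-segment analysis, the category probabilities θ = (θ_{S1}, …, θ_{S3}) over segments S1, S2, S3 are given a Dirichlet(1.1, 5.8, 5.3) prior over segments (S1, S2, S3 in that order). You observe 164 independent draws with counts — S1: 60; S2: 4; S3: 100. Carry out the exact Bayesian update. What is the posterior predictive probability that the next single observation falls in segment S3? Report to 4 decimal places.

The Dirichlet prior is conjugate to the Multinomial likelihood: each posterior αⱼ = prior αⱼ + observed count nⱼ.
Posterior concentration: (61.1, 9.8, 105.3), total = 176.2.
P(next = S3 | data) = α_{S3}/Σα = 0.5976.

0.5976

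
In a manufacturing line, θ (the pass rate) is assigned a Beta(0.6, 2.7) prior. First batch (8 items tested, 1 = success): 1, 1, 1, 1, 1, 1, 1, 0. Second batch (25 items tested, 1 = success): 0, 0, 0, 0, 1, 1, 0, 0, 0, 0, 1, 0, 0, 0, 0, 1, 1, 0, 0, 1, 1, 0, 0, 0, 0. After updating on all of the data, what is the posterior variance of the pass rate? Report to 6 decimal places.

The Beta prior is conjugate to a Binomial/Bernoulli likelihood; the update adds successes to α and failures to β.
After batch 1: Beta(0.6+7, 2.7+1) = Beta(7.6, 3.7).
After batch 2: Beta(7.6+7, 3.7+18) = Beta(14.6, 21.7).
Var = αβ/((α+β)²(α+β+1)) = 14.6·21.7/(36.3²·37.3) = 0.006446.

0.006446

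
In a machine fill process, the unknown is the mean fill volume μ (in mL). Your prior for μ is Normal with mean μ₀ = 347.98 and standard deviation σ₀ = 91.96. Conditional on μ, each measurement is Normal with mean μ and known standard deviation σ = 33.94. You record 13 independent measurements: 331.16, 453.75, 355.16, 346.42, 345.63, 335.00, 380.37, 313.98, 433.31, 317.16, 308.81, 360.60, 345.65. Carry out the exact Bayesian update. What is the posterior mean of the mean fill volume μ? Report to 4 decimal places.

355.8407

For Normal data with known variance σ², a Normal(μ₀, σ₀²) prior on μ is conjugate. Posterior precision = 1/σ₀² + n/σ²; posterior mean is the precision-weighted average of μ₀ and x̄.
Σxᵢ = 331.16 + 453.75 + 355.16 + 346.42 + 345.63 + 335.00 + 380.37 + 313.98 + 433.31 + 317.16 + 308.81 + 360.60 + 345.65 = 4627, so n·x̄ = 4627.
σ₀² = 91.96² = 8456.6416, σ² = 33.94² = 1151.9236; σ² + n·σ₀² = 1151.9236 + 13·8456.6416 = 111088.2644.
Posterior mean = (μ₀/σ₀² + n·x̄/σ²)/(1/σ₀² + n/σ²) = (σ²·μ₀ + σ₀²·n·x̄)/(σ² + n·σ₀²) = (1151.9236·347.98 + 8456.6416·4627)/111088.2644 = 39529727.057528/111088.2644 = 355.8407.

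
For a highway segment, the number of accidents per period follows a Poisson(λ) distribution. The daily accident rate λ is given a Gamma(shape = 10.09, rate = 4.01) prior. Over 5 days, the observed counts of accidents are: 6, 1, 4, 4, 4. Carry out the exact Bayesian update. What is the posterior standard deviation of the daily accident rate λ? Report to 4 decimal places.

With a Gamma(shape α, rate β) prior, the Poisson likelihood is conjugate: the posterior is Gamma(α + ΣXᵢ, β + n).
Sum of counts S = 19 over n = 5 days.
Posterior: Gamma(α+S, β+n) = Gamma(10.09+19, 4.01+5) = Gamma(29.09, 9.01).
SD = √α/β = √29.09/9.01 = 0.5986.

0.5986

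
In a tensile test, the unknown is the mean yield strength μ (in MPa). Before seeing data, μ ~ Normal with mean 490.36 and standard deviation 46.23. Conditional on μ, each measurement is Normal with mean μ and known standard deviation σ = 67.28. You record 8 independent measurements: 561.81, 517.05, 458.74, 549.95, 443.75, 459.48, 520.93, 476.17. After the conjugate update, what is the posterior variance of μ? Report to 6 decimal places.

For Normal data with known variance σ², a Normal(μ₀, σ₀²) prior on μ is conjugate. Posterior precision = 1/σ₀² + n/σ²; posterior mean is the precision-weighted average of μ₀ and x̄.
σ₀² = 46.23² = 2137.2129, σ² = 67.28² = 4526.5984; σ² + n·σ₀² = 4526.5984 + 8·2137.2129 = 21624.3016.
Posterior precision = 1/σ₀² + n/σ² = 1/2137.2129 + 8/4526.5984 = (σ² + n·σ₀²)/(σ₀²σ²) = 21624.3016/(2137.2129·4526.5984); posterior variance σₙ² = σ₀²σ²/(σ² + n·σ₀²) = 2137.2129·4526.5984/21624.3016 = 447.381130.

447.381130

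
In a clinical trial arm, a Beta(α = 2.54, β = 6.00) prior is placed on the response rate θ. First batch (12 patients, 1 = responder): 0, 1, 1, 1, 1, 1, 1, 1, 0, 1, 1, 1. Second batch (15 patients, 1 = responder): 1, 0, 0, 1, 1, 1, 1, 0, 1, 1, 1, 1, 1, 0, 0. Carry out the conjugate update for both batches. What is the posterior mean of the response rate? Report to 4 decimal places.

The Beta prior is conjugate to a Binomial/Bernoulli likelihood; the update adds successes to α and failures to β.
After batch 1: Beta(2.54+10, 6.00+2) = Beta(12.54, 8.00).
After batch 2: Beta(12.54+10, 8.00+5) = Beta(22.54, 13.00).
Posterior mean = α/(α+β) = 22.54/35.54 = 0.6342.

0.6342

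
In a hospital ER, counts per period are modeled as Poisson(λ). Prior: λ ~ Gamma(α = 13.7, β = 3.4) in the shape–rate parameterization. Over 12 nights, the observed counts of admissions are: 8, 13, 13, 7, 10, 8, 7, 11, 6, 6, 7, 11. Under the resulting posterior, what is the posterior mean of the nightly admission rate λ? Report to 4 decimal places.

7.8377

With a Gamma(shape α, rate β) prior, the Poisson likelihood is conjugate: the posterior is Gamma(α + ΣXᵢ, β + n).
Sum of counts S = 107 over n = 12 nights.
Posterior: Gamma(α+S, β+n) = Gamma(13.7+107, 3.4+12) = Gamma(120.7, 15.4).
Posterior mean = α/β = 120.7/15.4 = 7.8377.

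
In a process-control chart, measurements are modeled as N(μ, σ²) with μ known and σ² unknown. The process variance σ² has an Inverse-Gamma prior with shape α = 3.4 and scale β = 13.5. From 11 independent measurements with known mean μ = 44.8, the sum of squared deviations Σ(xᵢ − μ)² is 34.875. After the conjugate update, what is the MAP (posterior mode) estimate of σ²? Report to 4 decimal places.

3.1250

With known mean μ and an Inverse-Gamma(α, β) prior on σ², the Normal likelihood is conjugate: posterior is Inv-Gamma(α + n/2, β + Σ(xᵢ−μ)²/2).
Posterior: Inv-Gamma(3.4 + 11/2, 13.5 + 34.875/2) = Inv-Gamma(8.90, 30.9375).
Mode = β/(α+1) = 30.9375/9.90 = 3.1250.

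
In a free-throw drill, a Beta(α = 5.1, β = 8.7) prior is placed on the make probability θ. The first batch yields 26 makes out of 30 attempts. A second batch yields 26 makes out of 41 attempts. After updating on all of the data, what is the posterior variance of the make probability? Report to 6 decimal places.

0.002564

The Beta prior is conjugate to a Binomial/Bernoulli likelihood; the update adds successes to α and failures to β.
After batch 1: Beta(5.1+26, 8.7+4) = Beta(31.1, 12.7).
After batch 2: Beta(31.1+26, 12.7+15) = Beta(57.1, 27.7).
Var = αβ/((α+β)²(α+β+1)) = 57.1·27.7/(84.8²·85.8) = 0.002564.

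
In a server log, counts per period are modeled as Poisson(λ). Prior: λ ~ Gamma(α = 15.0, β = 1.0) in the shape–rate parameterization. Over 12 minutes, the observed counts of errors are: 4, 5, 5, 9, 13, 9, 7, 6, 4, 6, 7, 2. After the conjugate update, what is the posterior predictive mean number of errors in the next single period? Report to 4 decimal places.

7.0769

With a Gamma(shape α, rate β) prior, the Poisson likelihood is conjugate: the posterior is Gamma(α + ΣXᵢ, β + n).
Sum of counts S = 77 over n = 12 minutes.
Posterior: Gamma(α+S, β+n) = Gamma(15.0+77, 1.0+12) = Gamma(92.0, 13.0).
The predictive distribution for one future period is NegBinom with mean α/β = 7.0769.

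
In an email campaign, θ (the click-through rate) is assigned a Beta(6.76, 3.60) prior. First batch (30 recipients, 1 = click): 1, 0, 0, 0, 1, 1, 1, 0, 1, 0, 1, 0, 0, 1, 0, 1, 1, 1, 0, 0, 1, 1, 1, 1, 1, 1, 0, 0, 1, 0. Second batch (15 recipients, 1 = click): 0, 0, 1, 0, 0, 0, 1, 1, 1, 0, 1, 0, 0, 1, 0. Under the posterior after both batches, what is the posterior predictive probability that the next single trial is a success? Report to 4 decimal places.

0.5376

The Beta prior is conjugate to a Binomial/Bernoulli likelihood; the update adds successes to α and failures to β.
After batch 1: Beta(6.76+17, 3.60+13) = Beta(23.76, 16.60).
After batch 2: Beta(23.76+6, 16.60+9) = Beta(29.76, 25.60).
For a single future Bernoulli trial, P(success | data) = α/(α+β) = 0.5376.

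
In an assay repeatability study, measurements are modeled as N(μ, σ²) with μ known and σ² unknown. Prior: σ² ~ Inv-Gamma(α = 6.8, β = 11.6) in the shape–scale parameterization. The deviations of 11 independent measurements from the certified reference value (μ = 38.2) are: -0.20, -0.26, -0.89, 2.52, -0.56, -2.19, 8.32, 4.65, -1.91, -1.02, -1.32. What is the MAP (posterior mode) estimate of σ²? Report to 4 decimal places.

4.9938

With known mean μ and an Inverse-Gamma(α, β) prior on σ², the Normal likelihood is conjugate: posterior is Inv-Gamma(α + n/2, β + Σ(xᵢ−μ)²/2).
Σ(xᵢ−μ)² = (-0.20)² + (-0.26)² + (-0.89)² + (2.52)² + (-0.56)² + (-2.19)² + (8.32)² + (4.65)² + (-1.91)² + (-1.02)² + (-1.32)² = 109.6356.
Posterior: Inv-Gamma(6.8 + 11/2, 11.6 + 109.6356/2) = Inv-Gamma(12.30, 66.41780).
Mode = β/(α+1) = 66.41780/13.30 = 4.9938.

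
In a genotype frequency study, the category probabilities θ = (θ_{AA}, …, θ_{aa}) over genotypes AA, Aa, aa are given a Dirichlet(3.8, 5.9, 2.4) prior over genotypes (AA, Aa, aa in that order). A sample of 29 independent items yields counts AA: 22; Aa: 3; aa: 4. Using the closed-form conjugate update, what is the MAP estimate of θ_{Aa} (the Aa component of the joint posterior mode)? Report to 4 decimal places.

The Dirichlet prior is conjugate to the Multinomial likelihood: each posterior αⱼ = prior αⱼ + observed count nⱼ.
Posterior concentration: (25.8, 8.9, 6.4), total = 41.1.
Joint mode component: (α_{Aa}−1)/(Σα−K) = 7.9/38.1 = 0.2073.

0.2073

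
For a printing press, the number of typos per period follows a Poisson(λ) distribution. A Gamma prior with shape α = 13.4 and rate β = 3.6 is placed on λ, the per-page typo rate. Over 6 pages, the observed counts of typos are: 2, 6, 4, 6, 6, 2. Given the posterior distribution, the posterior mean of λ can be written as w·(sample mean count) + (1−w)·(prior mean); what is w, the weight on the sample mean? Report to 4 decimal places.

0.6250

With a Gamma(shape α, rate β) prior, the Poisson likelihood is conjugate: the posterior is Gamma(α + ΣXᵢ, β + n).
Posterior mean = (α₀+S)/(β₀+n) = [n/(β₀+n)]·(S/n) + [β₀/(β₀+n)]·(α₀/β₀), so only n and β₀ enter the weight.
Weight on data w = n/(β₀+n) = 6/(3.6+6) = 6/9.6 = 0.6250.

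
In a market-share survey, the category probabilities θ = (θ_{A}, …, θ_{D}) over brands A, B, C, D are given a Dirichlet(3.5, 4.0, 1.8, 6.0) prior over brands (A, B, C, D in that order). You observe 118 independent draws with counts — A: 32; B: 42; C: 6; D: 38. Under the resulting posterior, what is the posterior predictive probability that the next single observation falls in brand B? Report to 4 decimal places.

The Dirichlet prior is conjugate to the Multinomial likelihood: each posterior αⱼ = prior αⱼ + observed count nⱼ.
Posterior concentration: (35.5, 46.0, 7.8, 44.0), total = 133.3.
P(next = B | data) = α_{B}/Σα = 0.3451.

0.3451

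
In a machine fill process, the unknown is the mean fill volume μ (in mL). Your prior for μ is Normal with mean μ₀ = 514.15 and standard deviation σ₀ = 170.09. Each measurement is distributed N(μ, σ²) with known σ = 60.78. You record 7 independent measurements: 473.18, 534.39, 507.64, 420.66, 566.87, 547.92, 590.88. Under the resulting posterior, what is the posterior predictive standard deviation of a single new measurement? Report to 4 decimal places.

For Normal data with known variance σ², a Normal(μ₀, σ₀²) prior on μ is conjugate. Posterior precision = 1/σ₀² + n/σ²; posterior mean is the precision-weighted average of μ₀ and x̄.
σ₀² = 170.09² = 28930.6081, σ² = 60.78² = 3694.2084; σ² + n·σ₀² = 3694.2084 + 7·28930.6081 = 206208.4651.
Posterior precision = 1/σ₀² + n/σ² = 1/28930.6081 + 7/3694.2084 = (σ² + n·σ₀²)/(σ₀²σ²) = 206208.4651/(28930.6081·3694.2084); posterior variance σₙ² = σ₀²σ²/(σ² + n·σ₀²) = 28930.6081·3694.2084/206208.4651 = 518.289564.
Predictive variance for one new observation = σₙ² + σ² = 28930.6081·3694.2084/206208.4651 + 3694.2084 = σ²·(σ₀² + 206208.4651)/206208.4651 = 3694.2084·235139.0732/206208.4651 = 4212.497964; SD = √(3694.2084·235139.0732/206208.4651) = 64.9038.

64.9038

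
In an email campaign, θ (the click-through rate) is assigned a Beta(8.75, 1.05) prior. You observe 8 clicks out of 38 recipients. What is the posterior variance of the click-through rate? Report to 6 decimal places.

The Beta prior is conjugate to a Binomial/Bernoulli likelihood; the update adds successes to α and failures to β.
Posterior: Beta(α+k, β+n−k) = Beta(8.75+8, 1.05+30) = Beta(16.75, 31.05).
Var = αβ/((α+β)²(α+β+1)) = 16.75·31.05/(47.80²·48.80) = 0.004664.

0.004664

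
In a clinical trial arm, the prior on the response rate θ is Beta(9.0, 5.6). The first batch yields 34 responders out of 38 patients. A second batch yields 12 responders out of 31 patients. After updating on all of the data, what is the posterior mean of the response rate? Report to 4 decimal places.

0.6579

The Beta prior is conjugate to a Binomial/Bernoulli likelihood; the update adds successes to α and failures to β.
After batch 1: Beta(9.0+34, 5.6+4) = Beta(43.0, 9.6).
After batch 2: Beta(43.0+12, 9.6+19) = Beta(55.0, 28.6).
Posterior mean = α/(α+β) = 55.0/83.6 = 0.6579.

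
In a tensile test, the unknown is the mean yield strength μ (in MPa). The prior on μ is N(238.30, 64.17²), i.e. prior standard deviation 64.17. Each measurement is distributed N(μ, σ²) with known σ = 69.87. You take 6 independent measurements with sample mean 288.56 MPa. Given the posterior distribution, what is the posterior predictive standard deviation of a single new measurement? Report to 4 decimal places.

74.5735

For Normal data with known variance σ², a Normal(μ₀, σ₀²) prior on μ is conjugate. Posterior precision = 1/σ₀² + n/σ²; posterior mean is the precision-weighted average of μ₀ and x̄.
σ₀² = 64.17² = 4117.7889, σ² = 69.87² = 4881.8169; σ² + n·σ₀² = 4881.8169 + 6·4117.7889 = 29588.5503.
Posterior precision = 1/σ₀² + n/σ² = 1/4117.7889 + 6/4881.8169 = (σ² + n·σ₀²)/(σ₀²σ²) = 29588.5503/(4117.7889·4881.8169); posterior variance σₙ² = σ₀²σ²/(σ² + n·σ₀²) = 4117.7889·4881.8169/29588.5503 = 679.394267.
Predictive variance for one new observation = σₙ² + σ² = 4117.7889·4881.8169/29588.5503 + 4881.8169 = σ²·(σ₀² + 29588.5503)/29588.5503 = 4881.8169·33706.3392/29588.5503 = 5561.211167; SD = √(4881.8169·33706.3392/29588.5503) = 74.5735.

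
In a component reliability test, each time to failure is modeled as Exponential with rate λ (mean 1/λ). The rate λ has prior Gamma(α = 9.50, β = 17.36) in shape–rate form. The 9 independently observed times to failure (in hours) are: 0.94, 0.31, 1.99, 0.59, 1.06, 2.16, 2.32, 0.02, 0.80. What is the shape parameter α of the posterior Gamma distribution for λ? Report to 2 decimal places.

With a Gamma(shape α, rate β) prior on the exponential rate λ, the posterior after n observations with total T = Σxᵢ is Gamma(α+n, β+T).
Sum of observations T = 10.19 hours; n = 9.
Posterior: Gamma(9.50+9, 17.36+10.19) = Gamma(18.50, 27.55).
Posterior α = 18.50.

18.50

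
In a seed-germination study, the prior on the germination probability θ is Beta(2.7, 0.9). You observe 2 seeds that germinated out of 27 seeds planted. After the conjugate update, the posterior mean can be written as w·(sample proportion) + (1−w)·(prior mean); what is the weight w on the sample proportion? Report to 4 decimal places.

0.8824

The Beta prior is conjugate to a Binomial/Bernoulli likelihood; the update adds successes to α and failures to β.
Posterior mean = (α₀+k)/(α₀+β₀+n) = [n/(α₀+β₀+n)]·(k/n) + [(α₀+β₀)/(α₀+β₀+n)]·α₀/(α₀+β₀), so only n and the prior enter the weight.
The weight on the data is w = n/(α₀+β₀+n) = 27/(2.7+0.9+27) = 27/30.6 = 0.8824.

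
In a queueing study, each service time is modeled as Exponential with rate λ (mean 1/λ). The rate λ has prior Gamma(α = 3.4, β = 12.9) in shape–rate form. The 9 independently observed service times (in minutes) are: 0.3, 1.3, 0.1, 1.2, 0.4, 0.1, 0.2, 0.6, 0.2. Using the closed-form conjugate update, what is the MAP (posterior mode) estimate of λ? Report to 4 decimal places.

0.6590

With a Gamma(shape α, rate β) prior on the exponential rate λ, the posterior after n observations with total T = Σxᵢ is Gamma(α+n, β+T).
Sum of observations T = 4.4 minutes; n = 9.
Posterior: Gamma(3.4+9, 12.9+4.4) = Gamma(12.4, 17.3).
Mode = (α−1)/β = 0.6590.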